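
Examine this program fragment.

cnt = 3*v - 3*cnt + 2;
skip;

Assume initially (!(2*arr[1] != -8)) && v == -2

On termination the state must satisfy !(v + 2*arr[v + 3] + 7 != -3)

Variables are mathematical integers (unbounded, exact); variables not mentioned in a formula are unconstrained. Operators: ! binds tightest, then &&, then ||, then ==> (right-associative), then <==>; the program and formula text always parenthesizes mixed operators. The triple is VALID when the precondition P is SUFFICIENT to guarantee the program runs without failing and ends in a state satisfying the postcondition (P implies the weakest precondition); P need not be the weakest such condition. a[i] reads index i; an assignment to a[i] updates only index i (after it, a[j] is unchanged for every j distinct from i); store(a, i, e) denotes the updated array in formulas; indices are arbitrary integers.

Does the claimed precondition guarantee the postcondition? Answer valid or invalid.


Working backward. After the program, the postcondition !(v + 2*arr[v + 3] + 7 != -3) must hold; in canonical form it is !(2*arr[v + 3] + v != -10).
Before skip: !(2*arr[v + 3] + v != -10)
Before cnt := 3*v - 3*cnt + 2: !(2*arr[v + 3] + v != -10)
The weakest precondition is !(2*arr[v + 3] + v != -10).
Check whether (!(2*arr[1] != -8)) && v == -2 implies it.
Every state satisfying the precondition satisfies the weakest precondition: the implication holds.
Answer: valid


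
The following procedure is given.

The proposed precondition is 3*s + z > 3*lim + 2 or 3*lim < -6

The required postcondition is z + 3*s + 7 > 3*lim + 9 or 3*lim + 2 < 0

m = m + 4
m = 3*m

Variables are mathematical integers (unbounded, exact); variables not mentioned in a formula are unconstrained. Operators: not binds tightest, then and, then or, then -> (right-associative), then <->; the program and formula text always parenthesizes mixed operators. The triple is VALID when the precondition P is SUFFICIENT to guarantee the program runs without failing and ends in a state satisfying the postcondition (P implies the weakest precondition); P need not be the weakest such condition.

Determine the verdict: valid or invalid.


Working backward. After the program, the postcondition z + 3*s + 7 > 3*lim + 9 or 3*lim + 2 < 0 must hold; in canonical form it is 3*s + z > 3*lim + 2 or 3*lim < -2.
Before m := 3*m: 3*s + z > 3*lim + 2 or 3*lim < -2
Before m := m + 4: 3*s + z > 3*lim + 2 or 3*lim < -2
The weakest precondition is 3*s + z > 3*lim + 2 or 3*lim < -2.
Check whether 3*s + z > 3*lim + 2 or 3*lim < -6 implies it.
Every state satisfying the precondition satisfies the weakest precondition: the implication holds.
Answer: valid


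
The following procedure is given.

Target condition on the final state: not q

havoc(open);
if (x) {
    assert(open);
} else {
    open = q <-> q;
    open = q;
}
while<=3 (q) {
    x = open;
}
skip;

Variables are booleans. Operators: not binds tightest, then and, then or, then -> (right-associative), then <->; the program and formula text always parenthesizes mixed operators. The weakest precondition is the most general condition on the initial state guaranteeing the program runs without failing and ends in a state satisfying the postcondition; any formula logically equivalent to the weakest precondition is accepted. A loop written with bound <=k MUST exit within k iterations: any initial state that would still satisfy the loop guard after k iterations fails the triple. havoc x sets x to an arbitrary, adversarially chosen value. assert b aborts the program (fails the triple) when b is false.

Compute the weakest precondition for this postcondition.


Working backward. After the program, not q must hold.
Before skip: not q
Before the loop (bound <=3), unroll the exhaustion recursion (WP_0 = exit-now case; WP_j = one more guarded iteration, up to j = 3):
  WP_0: not q
  WP_1: q -> (not q)
  WP_2: q -> (q -> (not q))
  WP_3: q -> (q -> (q -> (not q)))
So before the loop: q -> (q -> (q -> (not q)))
Then branch requires open and (q -> (q -> (q -> (not q)))); else branch requires q -> (q -> (q -> (not q))).
Before the if: (x -> (open and (q -> (q -> (q -> (not q)))))) and ((not x) -> (q -> (q -> (q -> (not q)))))
Before havoc open: (x -> (q -> (q -> (q -> (not q))))) and ((not x) -> (q -> (q -> (q -> (not q))))) and (not x)
Answer: WP = (x -> (q -> (q -> (q -> (not q))))) and ((not x) -> (q -> (q -> (q -> (not q))))) and (not x)


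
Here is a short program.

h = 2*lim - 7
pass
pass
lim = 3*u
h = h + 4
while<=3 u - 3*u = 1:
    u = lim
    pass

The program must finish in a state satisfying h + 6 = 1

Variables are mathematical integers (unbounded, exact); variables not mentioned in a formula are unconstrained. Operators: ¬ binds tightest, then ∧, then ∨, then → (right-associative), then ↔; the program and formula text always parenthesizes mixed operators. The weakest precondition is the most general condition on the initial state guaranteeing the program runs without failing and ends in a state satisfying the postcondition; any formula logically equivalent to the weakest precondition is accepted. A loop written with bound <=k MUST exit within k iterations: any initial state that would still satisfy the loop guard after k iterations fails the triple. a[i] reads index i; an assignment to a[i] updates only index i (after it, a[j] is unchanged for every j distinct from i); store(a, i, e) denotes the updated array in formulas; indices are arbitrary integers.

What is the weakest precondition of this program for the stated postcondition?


Working backward. After the program, the postcondition h + 6 = 1 must hold; in canonical form it is h = -5.
Before the loop (bound <=3), unroll the exhaustion recursion (WP_0 = exit-now case; WP_j = one more guarded iteration, up to j = 3):
  WP_0: (¬(2*u = -1)) ∧ h = -5
  WP_1: (2*u = -1 → ((¬(2*lim = -1)) ∧ h = -5)) ∧ ((¬(2*u = -1)) → h = -5)
  WP_2: (2*u = -1 → ((2*lim = -1 → ((¬(2*lim = -1)) ∧ h = -5)) ∧ ((¬(2*lim = -1)) → h = -5))) ∧ ((¬(2*u = -1)) → h = -5)
  WP_3: (2*u = -1 → ((2*lim = -1 → ((2*lim = -1 → ((¬(2*lim = -1)) ∧ h = -5)) ∧ ((¬(2*lim = -1)) → h = -5))) ∧ ((¬(2*lim = -1)) → h = -5))) ∧ ((¬(2*u = -1)) → h = -5)
So before the loop: (2*u = -1 → ((2*lim = -1 → ((2*lim = -1 → ((¬(2*lim = -1)) ∧ h = -5)) ∧ ((¬(2*lim = -1)) → h = -5))) ∧ ((¬(2*lim = -1)) → h = -5))) ∧ ((¬(2*u = -1)) → h = -5)
Before h := h + 4: (2*u = -1 → ((2*lim = -1 → ((2*lim = -1 → ((¬(2*lim = -1)) ∧ h = -9)) ∧ ((¬(2*lim = -1)) → h = -9))) ∧ ((¬(2*lim = -1)) → h = -9))) ∧ ((¬(2*u = -1)) → h = -9)
Before lim := 3*u: (2*u = -1 → ((6*u = -1 → ((6*u = -1 → ((¬(6*u = -1)) ∧ h = -9)) ∧ ((¬(6*u = -1)) → h = -9))) ∧ ((¬(6*u = -1)) → h = -9))) ∧ ((¬(2*u = -1)) → h = -9)
Before skip: (2*u = -1 → ((6*u = -1 → ((6*u = -1 → ((¬(6*u = -1)) ∧ h = -9)) ∧ ((¬(6*u = -1)) → h = -9))) ∧ ((¬(6*u = -1)) → h = -9))) ∧ ((¬(2*u = -1)) → h = -9)
Before skip: (2*u = -1 → ((6*u = -1 → ((6*u = -1 → ((¬(6*u = -1)) ∧ h = -9)) ∧ ((¬(6*u = -1)) → h = -9))) ∧ ((¬(6*u = -1)) → h = -9))) ∧ ((¬(2*u = -1)) → h = -9)
Before h := 2*lim - 7: (2*u = -1 → ((6*u = -1 → ((6*u = -1 → ((¬(6*u = -1)) ∧ 2*lim = -2)) ∧ ((¬(6*u = -1)) → 2*lim = -2))) ∧ ((¬(6*u = -1)) → 2*lim = -2))) ∧ ((¬(2*u = -1)) → 2*lim = -2)
Answer: WP = (2*u = -1 → ((6*u = -1 → ((6*u = -1 → ((¬(6*u = -1)) ∧ 2*lim = -2)) ∧ ((¬(6*u = -1)) → 2*lim = -2))) ∧ ((¬(6*u = -1)) → 2*lim = -2))) ∧ ((¬(2*u = -1)) → 2*lim = -2)


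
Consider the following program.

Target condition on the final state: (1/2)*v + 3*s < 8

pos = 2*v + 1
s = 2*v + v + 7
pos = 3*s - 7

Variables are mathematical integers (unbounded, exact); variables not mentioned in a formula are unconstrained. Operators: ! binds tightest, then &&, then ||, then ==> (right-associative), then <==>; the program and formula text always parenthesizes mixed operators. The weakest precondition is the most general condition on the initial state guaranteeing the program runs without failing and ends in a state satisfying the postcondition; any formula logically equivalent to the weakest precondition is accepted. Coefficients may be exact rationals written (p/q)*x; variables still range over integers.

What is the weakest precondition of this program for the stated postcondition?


Working backward. After the program, the postcondition (1/2)*v + 3*s < 8 must hold; in canonical form it is 3*s + (1/2)*v < 8.
Before pos := 3*s - 7: 3*s + (1/2)*v < 8
Before s := 2*v + v + 7: (19/2)*v < -13
Before pos := 2*v + 1: (19/2)*v < -13
Answer: WP = (19/2)*v < -13


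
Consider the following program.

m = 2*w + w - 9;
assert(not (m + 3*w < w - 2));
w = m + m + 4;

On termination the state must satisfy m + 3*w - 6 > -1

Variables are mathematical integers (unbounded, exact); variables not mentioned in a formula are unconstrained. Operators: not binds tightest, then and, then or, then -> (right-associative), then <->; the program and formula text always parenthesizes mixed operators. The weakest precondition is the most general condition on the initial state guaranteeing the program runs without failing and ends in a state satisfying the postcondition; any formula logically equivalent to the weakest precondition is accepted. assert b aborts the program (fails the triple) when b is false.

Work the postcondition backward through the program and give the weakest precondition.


Working backward. After the program, the postcondition m + 3*w - 6 > -1 must hold; in canonical form it is m + 3*w > 5.
Before w := m + m + 4: 7*m > -7
Before assert not (m + 3*w < w - 2): (not (m + 2*w < -2)) and 7*m > -7
Before m := 2*w + w - 9: (not (5*w < 7)) and 21*w > 56
Answer: WP = (not (5*w < 7)) and 21*w > 56


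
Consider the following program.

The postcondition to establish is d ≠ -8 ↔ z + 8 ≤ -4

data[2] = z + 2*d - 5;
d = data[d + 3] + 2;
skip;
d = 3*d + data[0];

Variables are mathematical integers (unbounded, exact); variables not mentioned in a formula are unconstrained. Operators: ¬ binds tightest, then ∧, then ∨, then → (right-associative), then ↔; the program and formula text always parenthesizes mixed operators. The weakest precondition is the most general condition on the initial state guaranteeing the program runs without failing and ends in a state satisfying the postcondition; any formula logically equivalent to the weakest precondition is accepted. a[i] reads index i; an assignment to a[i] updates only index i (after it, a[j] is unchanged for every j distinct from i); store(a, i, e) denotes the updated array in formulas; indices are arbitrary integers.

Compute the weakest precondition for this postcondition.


Working backward. After the program, the postcondition d ≠ -8 ↔ z + 8 ≤ -4 must hold; in canonical form it is d ≠ -8 ↔ z ≤ -12.
Before d := 3*d + data[0]: data[0] + 3*d ≠ -8 ↔ z ≤ -12
Before skip: data[0] + 3*d ≠ -8 ↔ z ≤ -12
Before d := data[d + 3] + 2: 3*data[d + 3] + data[0] ≠ -14 ↔ z ≤ -12
Before data[2] := z + 2*d - 5: data[0] + 3*store(data, 2, 2*d + z - 5)[d + 3] ≠ -14 ↔ z ≤ -12
Answer: WP = data[0] + 3*store(data, 2, 2*d + z - 5)[d + 3] ≠ -14 ↔ z ≤ -12


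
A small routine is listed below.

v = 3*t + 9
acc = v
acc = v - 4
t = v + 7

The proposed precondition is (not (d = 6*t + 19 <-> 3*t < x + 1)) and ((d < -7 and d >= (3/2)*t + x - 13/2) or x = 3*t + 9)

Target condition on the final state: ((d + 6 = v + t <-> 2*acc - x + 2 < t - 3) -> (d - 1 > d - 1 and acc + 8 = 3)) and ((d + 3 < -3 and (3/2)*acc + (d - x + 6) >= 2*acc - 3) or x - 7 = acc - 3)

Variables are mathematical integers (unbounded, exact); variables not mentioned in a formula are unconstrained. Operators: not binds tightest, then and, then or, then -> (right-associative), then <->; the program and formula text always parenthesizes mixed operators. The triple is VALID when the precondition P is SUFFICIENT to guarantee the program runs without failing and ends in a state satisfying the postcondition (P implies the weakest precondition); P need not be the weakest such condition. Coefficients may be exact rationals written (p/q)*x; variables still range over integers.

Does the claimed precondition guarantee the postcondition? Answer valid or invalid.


Working backward. After the program, the postcondition ((d + 6 = v + t <-> 2*acc - x + 2 < t - 3) -> (d - 1 > d - 1 and acc + 8 = 3)) and ((d + 3 < -3 and (3/2)*acc + (d - x + 6) >= 2*acc - 3) or x - 7 = acc - 3) must hold; in canonical form it is (not (d = t + v - 6 <-> 2*acc < t + x - 5)) and ((d < -6 and d >= (1/2)*acc + x - 9) or x = acc + 4).
Before t := v + 7: (not (d = 2*v + 1 <-> 2*acc < v + x + 2)) and ((d < -6 and d >= (1/2)*acc + x - 9) or x = acc + 4)
Before acc := v - 4: (not (d = 2*v + 1 <-> v < x + 10)) and ((d < -6 and d >= (1/2)*v + x - 11) or x = v)
Before acc := v: (not (d = 2*v + 1 <-> v < x + 10)) and ((d < -6 and d >= (1/2)*v + x - 11) or x = v)
Before v := 3*t + 9: (not (d = 6*t + 19 <-> 3*t < x + 1)) and ((d < -6 and d >= (3/2)*t + x - 13/2) or x = 3*t + 9)
The weakest precondition is (not (d = 6*t + 19 <-> 3*t < x + 1)) and ((d < -6 and d >= (3/2)*t + x - 13/2) or x = 3*t + 9).
Check whether (not (d = 6*t + 19 <-> 3*t < x + 1)) and ((d < -7 and d >= (3/2)*t + x - 13/2) or x = 3*t + 9) implies it.
Every state satisfying the precondition satisfies the weakest precondition: the implication holds.
Answer: valid


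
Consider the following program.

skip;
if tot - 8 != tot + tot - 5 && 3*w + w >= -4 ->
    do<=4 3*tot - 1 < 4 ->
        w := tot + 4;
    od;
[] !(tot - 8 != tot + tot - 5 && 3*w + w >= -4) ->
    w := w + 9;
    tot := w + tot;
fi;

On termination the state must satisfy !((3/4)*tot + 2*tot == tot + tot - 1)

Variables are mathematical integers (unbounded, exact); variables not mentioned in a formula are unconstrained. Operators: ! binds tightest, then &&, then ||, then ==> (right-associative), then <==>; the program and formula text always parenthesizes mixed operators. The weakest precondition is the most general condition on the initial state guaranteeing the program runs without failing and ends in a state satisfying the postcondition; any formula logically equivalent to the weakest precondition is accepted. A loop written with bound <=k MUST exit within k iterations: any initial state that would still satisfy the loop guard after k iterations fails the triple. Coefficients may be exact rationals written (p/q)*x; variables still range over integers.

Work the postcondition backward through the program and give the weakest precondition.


Working backward. After the program, the postcondition !((3/4)*tot + 2*tot == tot + tot - 1) must hold; in canonical form it is !((3/4)*tot == -1).
Then branch requires (3*tot < 5 ==> ((3*tot < 5 ==> ((3*tot < 5 ==> ((3*tot < 5 ==> ((!(3*tot < 5)) && (!((3/4)*tot == -1)))) && ((!(3*tot < 5)) ==> (!((3/4)*tot == -1))))) && ((!(3*tot < 5)) ==> (!((3/4)*tot == -1))))) && ((!(3*tot < 5)) ==> (!((3/4)*tot == -1))))) && ((!(3*tot < 5)) ==> (!((3/4)*tot == -1))); else branch requires !((3/4)*tot + (3/4)*w == -31/4).
Before the if: ((tot != -3 && 4*w >= -4) ==> ((3*tot < 5 ==> ((3*tot < 5 ==> ((3*tot < 5 ==> ((3*tot < 5 ==> ((!(3*tot < 5)) && (!((3/4)*tot == -1)))) && ((!(3*tot < 5)) ==> (!((3/4)*tot == -1))))) && ((!(3*tot < 5)) ==> (!((3/4)*tot == -1))))) && ((!(3*tot < 5)) ==> (!((3/4)*tot == -1))))) && ((!(3*tot < 5)) ==> (!((3/4)*tot == -1))))) && ((!(tot != -3 && 4*w >= -4)) ==> (!((3/4)*tot + (3/4)*w == -31/4)))
Before skip: ((tot != -3 && 4*w >= -4) ==> ((3*tot < 5 ==> ((3*tot < 5 ==> ((3*tot < 5 ==> ((3*tot < 5 ==> ((!(3*tot < 5)) && (!((3/4)*tot == -1)))) && ((!(3*tot < 5)) ==> (!((3/4)*tot == -1))))) && ((!(3*tot < 5)) ==> (!((3/4)*tot == -1))))) && ((!(3*tot < 5)) ==> (!((3/4)*tot == -1))))) && ((!(3*tot < 5)) ==> (!((3/4)*tot == -1))))) && ((!(tot != -3 && 4*w >= -4)) ==> (!((3/4)*tot + (3/4)*w == -31/4)))
Answer: WP = ((tot != -3 && 4*w >= -4) ==> ((3*tot < 5 ==> ((3*tot < 5 ==> ((3*tot < 5 ==> ((3*tot < 5 ==> ((!(3*tot < 5)) && (!((3/4)*tot == -1)))) && ((!(3*tot < 5)) ==> (!((3/4)*tot == -1))))) && ((!(3*tot < 5)) ==> (!((3/4)*tot == -1))))) && ((!(3*tot < 5)) ==> (!((3/4)*tot == -1))))) && ((!(3*tot < 5)) ==> (!((3/4)*tot == -1))))) && ((!(tot != -3 && 4*w >= -4)) ==> (!((3/4)*tot + (3/4)*w == -31/4)))


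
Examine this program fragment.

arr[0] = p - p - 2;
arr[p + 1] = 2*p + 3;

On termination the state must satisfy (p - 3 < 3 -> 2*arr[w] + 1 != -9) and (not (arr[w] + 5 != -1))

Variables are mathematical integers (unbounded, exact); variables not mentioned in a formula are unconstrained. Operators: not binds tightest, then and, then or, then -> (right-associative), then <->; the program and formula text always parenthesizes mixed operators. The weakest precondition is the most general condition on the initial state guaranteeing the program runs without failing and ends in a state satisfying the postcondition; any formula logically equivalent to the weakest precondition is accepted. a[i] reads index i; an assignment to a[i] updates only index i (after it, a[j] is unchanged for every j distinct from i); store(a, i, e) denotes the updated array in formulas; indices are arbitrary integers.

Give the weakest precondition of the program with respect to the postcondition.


Working backward. After the program, the postcondition (p - 3 < 3 -> 2*arr[w] + 1 != -9) and (not (arr[w] + 5 != -1)) must hold; in canonical form it is (p < 6 -> 2*arr[w] != -10) and (not (arr[w] != -6)).
Before arr[p + 1] := 2*p + 3: (p < 6 -> 2*store(arr, p + 1, 2*p + 3)[w] != -10) and (not (store(arr, p + 1, 2*p + 3)[w] != -6))
Before arr[0] := p - p - 2: (p < 6 -> 2*store(store(arr, 0, -2), p + 1, 2*p + 3)[w] != -10) and (not (store(store(arr, 0, -2), p + 1, 2*p + 3)[w] != -6))
Answer: WP = (p < 6 -> 2*store(store(arr, 0, -2), p + 1, 2*p + 3)[w] != -10) and (not (store(store(arr, 0, -2), p + 1, 2*p + 3)[w] != -6))


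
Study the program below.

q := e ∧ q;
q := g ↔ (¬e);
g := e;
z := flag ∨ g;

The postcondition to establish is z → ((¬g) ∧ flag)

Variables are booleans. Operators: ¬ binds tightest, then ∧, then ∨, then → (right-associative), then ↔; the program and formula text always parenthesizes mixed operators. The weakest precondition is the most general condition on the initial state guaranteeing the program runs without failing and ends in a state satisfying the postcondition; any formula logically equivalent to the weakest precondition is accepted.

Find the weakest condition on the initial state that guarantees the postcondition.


Working backward. After the program, z → ((¬g) ∧ flag) must hold.
Before z := flag ∨ g: (flag ∨ g) → ((¬g) ∧ flag)
Before g := e: (flag ∨ e) → ((¬e) ∧ flag)
Before q := g ↔ (¬e): (flag ∨ e) → ((¬e) ∧ flag)
Before q := e ∧ q: (flag ∨ e) → ((¬e) ∧ flag)
Answer: WP = (flag ∨ e) → ((¬e) ∧ flag)


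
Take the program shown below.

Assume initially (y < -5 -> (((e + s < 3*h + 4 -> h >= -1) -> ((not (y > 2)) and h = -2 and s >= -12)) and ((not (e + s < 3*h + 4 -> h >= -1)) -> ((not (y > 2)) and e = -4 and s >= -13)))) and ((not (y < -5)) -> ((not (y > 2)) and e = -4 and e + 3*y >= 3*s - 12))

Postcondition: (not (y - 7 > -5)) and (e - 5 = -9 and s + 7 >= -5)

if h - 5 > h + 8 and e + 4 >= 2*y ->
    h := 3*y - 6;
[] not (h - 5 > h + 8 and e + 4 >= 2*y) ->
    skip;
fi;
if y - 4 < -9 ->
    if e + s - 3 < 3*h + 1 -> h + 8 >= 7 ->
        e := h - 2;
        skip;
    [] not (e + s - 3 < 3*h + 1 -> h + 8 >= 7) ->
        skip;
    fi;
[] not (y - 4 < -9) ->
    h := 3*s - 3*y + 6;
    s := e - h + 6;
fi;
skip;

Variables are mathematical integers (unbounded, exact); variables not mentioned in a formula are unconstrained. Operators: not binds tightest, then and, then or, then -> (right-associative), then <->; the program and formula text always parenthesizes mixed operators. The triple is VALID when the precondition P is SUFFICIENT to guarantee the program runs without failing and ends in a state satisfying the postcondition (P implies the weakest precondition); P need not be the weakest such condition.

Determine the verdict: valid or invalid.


Working backward. After the program, the postcondition (not (y - 7 > -5)) and (e - 5 = -9 and s + 7 >= -5) must hold; in canonical form it is (not (y > 2)) and e = -4 and s >= -12.
Before skip: (not (y > 2)) and e = -4 and s >= -12
Then branch requires ((e + s < 3*h + 4 -> h >= -1) -> ((not (y > 2)) and h = -2 and s >= -12)) and ((not (e + s < 3*h + 4 -> h >= -1)) -> ((not (y > 2)) and e = -4 and s >= -12)); else branch requires (not (y > 2)) and e = -4 and e + 3*y >= 3*s - 12.
Before the if: (y < -5 -> (((e + s < 3*h + 4 -> h >= -1) -> ((not (y > 2)) and h = -2 and s >= -12)) and ((not (e + s < 3*h + 4 -> h >= -1)) -> ((not (y > 2)) and e = -4 and s >= -12)))) and ((not (y < -5)) -> ((not (y > 2)) and e = -4 and e + 3*y >= 3*s - 12))
Then branch requires (y < -5 -> (((e + s < 9*y - 14 -> 3*y >= 5) -> ((not (y > 2)) and 3*y = 4 and s >= -12)) and ((not (e + s < 9*y - 14 -> 3*y >= 5)) -> ((not (y > 2)) and e = -4 and s >= -12)))) and ((not (y < -5)) -> ((not (y > 2)) and e = -4 and e + 3*y >= 3*s - 12)); else branch requires (y < -5 -> (((e + s < 3*h + 4 -> h >= -1) -> ((not (y > 2)) and h = -2 and s >= -12)) and ((not (e + s < 3*h + 4 -> h >= -1)) -> ((not (y > 2)) and e = -4 and s >= -12)))) and ((not (y < -5)) -> ((not (y > 2)) and e = -4 and e + 3*y >= 3*s - 12)).
Before the if: (y < -5 -> (((e + s < 3*h + 4 -> h >= -1) -> ((not (y > 2)) and h = -2 and s >= -12)) and ((not (e + s < 3*h + 4 -> h >= -1)) -> ((not (y > 2)) and e = -4 and s >= -12)))) and ((not (y < -5)) -> ((not (y > 2)) and e = -4 and e + 3*y >= 3*s - 12))
The weakest precondition is (y < -5 -> (((e + s < 3*h + 4 -> h >= -1) -> ((not (y > 2)) and h = -2 and s >= -12)) and ((not (e + s < 3*h + 4 -> h >= -1)) -> ((not (y > 2)) and e = -4 and s >= -12)))) and ((not (y < -5)) -> ((not (y > 2)) and e = -4 and e + 3*y >= 3*s - 12)).
Check whether (y < -5 -> (((e + s < 3*h + 4 -> h >= -1) -> ((not (y > 2)) and h = -2 and s >= -12)) and ((not (e + s < 3*h + 4 -> h >= -1)) -> ((not (y > 2)) and e = -4 and s >= -13)))) and ((not (y < -5)) -> ((not (y > 2)) and e = -4 and e + 3*y >= 3*s - 12)) implies it.
Countermodel: at the initial state e = -4, h = -2, s = -13, y = -6, the precondition holds but the weakest precondition fails.
Answer: invalid


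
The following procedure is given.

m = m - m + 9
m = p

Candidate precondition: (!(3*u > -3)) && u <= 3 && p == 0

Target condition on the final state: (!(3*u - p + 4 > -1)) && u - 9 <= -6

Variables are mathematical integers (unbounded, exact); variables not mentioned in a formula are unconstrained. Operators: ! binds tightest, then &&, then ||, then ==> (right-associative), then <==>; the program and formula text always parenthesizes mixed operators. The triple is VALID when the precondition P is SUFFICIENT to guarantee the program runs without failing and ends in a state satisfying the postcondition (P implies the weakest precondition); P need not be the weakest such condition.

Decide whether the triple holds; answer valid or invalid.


Working backward. After the program, the postcondition (!(3*u - p + 4 > -1)) && u - 9 <= -6 must hold; in canonical form it is (!(3*u > p - 5)) && u <= 3.
Before m := p: (!(3*u > p - 5)) && u <= 3
Before m := m - m + 9: (!(3*u > p - 5)) && u <= 3
The weakest precondition is (!(3*u > p - 5)) && u <= 3.
Check whether (!(3*u > -3)) && u <= 3 && p == 0 implies it.
Countermodel: at the initial state p = 0, u = -1, the precondition holds but the weakest precondition fails.
Answer: invalid


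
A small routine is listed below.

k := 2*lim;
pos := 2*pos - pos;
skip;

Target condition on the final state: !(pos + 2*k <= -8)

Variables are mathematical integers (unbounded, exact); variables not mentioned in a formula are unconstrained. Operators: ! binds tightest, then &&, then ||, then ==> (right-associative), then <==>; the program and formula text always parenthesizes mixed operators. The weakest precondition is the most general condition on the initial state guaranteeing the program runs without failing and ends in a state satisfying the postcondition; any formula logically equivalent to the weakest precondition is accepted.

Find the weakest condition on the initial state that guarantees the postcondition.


Working backward. After the program, the postcondition !(pos + 2*k <= -8) must hold; in canonical form it is !(2*k + pos <= -8).
Before skip: !(2*k + pos <= -8)
Before pos := 2*pos - pos: !(2*k + pos <= -8)
Before k := 2*lim: !(4*lim + pos <= -8)
Answer: WP = !(4*lim + pos <= -8)


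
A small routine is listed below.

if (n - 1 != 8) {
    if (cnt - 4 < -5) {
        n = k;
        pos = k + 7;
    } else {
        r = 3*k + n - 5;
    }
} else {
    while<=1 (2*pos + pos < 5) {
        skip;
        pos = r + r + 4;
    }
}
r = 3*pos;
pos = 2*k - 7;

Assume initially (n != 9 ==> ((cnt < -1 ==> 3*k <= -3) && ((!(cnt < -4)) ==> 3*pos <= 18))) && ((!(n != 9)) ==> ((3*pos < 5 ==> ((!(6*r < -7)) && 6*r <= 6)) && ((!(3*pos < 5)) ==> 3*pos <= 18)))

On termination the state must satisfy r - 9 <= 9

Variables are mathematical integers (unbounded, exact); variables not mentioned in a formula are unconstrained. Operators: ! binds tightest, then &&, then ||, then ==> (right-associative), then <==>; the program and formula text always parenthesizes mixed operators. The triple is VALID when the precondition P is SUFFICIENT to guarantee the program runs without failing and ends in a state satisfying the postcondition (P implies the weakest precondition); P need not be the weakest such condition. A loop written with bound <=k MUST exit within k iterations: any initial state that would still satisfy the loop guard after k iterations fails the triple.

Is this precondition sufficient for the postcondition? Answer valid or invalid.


Working backward. After the program, the postcondition r - 9 <= 9 must hold; in canonical form it is r <= 18.
Before pos := 2*k - 7: r <= 18
Before r := 3*pos: 3*pos <= 18
Then branch requires (cnt < -1 ==> 3*k <= -3) && ((!(cnt < -1)) ==> 3*pos <= 18); else branch requires (3*pos < 5 ==> ((!(6*r < -7)) && 6*r <= 6)) && ((!(3*pos < 5)) ==> 3*pos <= 18).
Before the if: (n != 9 ==> ((cnt < -1 ==> 3*k <= -3) && ((!(cnt < -1)) ==> 3*pos <= 18))) && ((!(n != 9)) ==> ((3*pos < 5 ==> ((!(6*r < -7)) && 6*r <= 6)) && ((!(3*pos < 5)) ==> 3*pos <= 18)))
The weakest precondition is (n != 9 ==> ((cnt < -1 ==> 3*k <= -3) && ((!(cnt < -1)) ==> 3*pos <= 18))) && ((!(n != 9)) ==> ((3*pos < 5 ==> ((!(6*r < -7)) && 6*r <= 6)) && ((!(3*pos < 5)) ==> 3*pos <= 18))).
Check whether (n != 9 ==> ((cnt < -1 ==> 3*k <= -3) && ((!(cnt < -4)) ==> 3*pos <= 18))) && ((!(n != 9)) ==> ((3*pos < 5 ==> ((!(6*r < -7)) && 6*r <= 6)) && ((!(3*pos < 5)) ==> 3*pos <= 18))) implies it.
Every state satisfying the precondition satisfies the weakest precondition: the implication holds.
Answer: valid


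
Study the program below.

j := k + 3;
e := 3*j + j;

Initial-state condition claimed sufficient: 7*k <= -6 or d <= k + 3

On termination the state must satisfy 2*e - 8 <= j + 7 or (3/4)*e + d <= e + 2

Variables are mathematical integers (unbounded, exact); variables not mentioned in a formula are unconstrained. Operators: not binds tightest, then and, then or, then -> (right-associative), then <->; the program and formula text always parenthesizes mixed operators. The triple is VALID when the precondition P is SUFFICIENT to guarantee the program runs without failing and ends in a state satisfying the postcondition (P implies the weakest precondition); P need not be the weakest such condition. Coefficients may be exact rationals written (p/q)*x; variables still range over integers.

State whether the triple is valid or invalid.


Working backward. After the program, the postcondition 2*e - 8 <= j + 7 or (3/4)*e + d <= e + 2 must hold; in canonical form it is 2*e <= j + 15 or d <= (1/4)*e + 2.
Before e := 3*j + j: 7*j <= 15 or d <= j + 2
Before j := k + 3: 7*k <= -6 or d <= k + 5
The weakest precondition is 7*k <= -6 or d <= k + 5.
Check whether 7*k <= -6 or d <= k + 3 implies it.
Every state satisfying the precondition satisfies the weakest precondition: the implication holds.
Answer: valid


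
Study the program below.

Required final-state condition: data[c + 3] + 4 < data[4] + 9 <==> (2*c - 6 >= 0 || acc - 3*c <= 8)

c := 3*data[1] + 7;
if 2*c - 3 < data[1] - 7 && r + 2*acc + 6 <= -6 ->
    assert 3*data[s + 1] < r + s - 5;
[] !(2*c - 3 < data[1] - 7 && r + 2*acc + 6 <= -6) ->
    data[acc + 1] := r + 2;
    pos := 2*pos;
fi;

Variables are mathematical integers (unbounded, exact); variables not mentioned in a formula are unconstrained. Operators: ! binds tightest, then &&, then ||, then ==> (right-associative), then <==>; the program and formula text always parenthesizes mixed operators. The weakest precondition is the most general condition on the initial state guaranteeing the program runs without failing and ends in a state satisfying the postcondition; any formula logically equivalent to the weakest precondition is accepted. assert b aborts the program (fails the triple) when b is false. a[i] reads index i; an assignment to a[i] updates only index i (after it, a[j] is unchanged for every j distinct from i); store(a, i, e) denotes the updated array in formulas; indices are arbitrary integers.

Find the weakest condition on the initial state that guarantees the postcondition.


Working backward. After the program, the postcondition data[c + 3] + 4 < data[4] + 9 <==> (2*c - 6 >= 0 || acc - 3*c <= 8) must hold; in canonical form it is data[c + 3] < data[4] + 5 <==> (2*c >= 6 || acc <= 3*c + 8).
Then branch requires 3*data[s + 1] < r + s - 5 && (data[c + 3] < data[4] + 5 <==> (2*c >= 6 || acc <= 3*c + 8)); else branch requires store(data, acc + 1, r + 2)[c + 3] < store(data, acc + 1, r + 2)[4] + 5 <==> (2*c >= 6 || acc <= 3*c + 8).
Before the if: ((2*c < data[1] - 4 && 2*acc + r <= -12) ==> (3*data[s + 1] < r + s - 5 && (data[c + 3] < data[4] + 5 <==> (2*c >= 6 || acc <= 3*c + 8)))) && ((!(2*c < data[1] - 4 && 2*acc + r <= -12)) ==> (store(data, acc + 1, r + 2)[c + 3] < store(data, acc + 1, r + 2)[4] + 5 <==> (2*c >= 6 || acc <= 3*c + 8)))
Before c := 3*data[1] + 7: ((5*data[1] < -18 && 2*acc + r <= -12) ==> (3*data[s + 1] < r + s - 5 && (data[3*data[1] + 10] < data[4] + 5 <==> (6*data[1] >= -8 || acc <= 9*data[1] + 29)))) && ((!(5*data[1] < -18 && 2*acc + r <= -12)) ==> (store(data, acc + 1, r + 2)[3*data[1] + 10] < store(data, acc + 1, r + 2)[4] + 5 <==> (6*data[1] >= -8 || acc <= 9*data[1] + 29)))
Answer: WP = ((5*data[1] < -18 && 2*acc + r <= -12) ==> (3*data[s + 1] < r + s - 5 && (data[3*data[1] + 10] < data[4] + 5 <==> (6*data[1] >= -8 || acc <= 9*data[1] + 29)))) && ((!(5*data[1] < -18 && 2*acc + r <= -12)) ==> (store(data, acc + 1, r + 2)[3*data[1] + 10] < store(data, acc + 1, r + 2)[4] + 5 <==> (6*data[1] >= -8 || acc <= 9*data[1] + 29)))


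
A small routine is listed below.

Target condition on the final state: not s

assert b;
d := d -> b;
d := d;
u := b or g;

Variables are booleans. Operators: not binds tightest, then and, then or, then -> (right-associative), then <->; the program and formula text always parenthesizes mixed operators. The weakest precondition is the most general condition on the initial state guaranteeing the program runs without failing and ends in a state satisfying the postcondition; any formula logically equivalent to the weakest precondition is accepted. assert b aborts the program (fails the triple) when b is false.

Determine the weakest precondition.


Working backward. After the program, not s must hold.
Before u := b or g: not s
Before d := d: not s
Before d := d -> b: not s
Before assert b: b and (not s)
Answer: WP = b and (not s)


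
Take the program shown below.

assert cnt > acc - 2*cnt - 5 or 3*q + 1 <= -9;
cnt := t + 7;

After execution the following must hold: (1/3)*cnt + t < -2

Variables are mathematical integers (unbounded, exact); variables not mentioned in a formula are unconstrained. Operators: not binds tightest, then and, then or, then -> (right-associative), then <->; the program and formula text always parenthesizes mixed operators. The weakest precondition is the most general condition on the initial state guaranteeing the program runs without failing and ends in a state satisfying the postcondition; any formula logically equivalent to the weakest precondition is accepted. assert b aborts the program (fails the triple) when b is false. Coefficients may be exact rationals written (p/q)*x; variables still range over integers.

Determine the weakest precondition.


Working backward. After the program, (1/3)*cnt + t < -2 must hold.
Before cnt := t + 7: (4/3)*t < -13/3
Before assert cnt > acc - 2*cnt - 5 or 3*q + 1 <= -9: (3*cnt > acc - 5 or 3*q <= -10) and (4/3)*t < -13/3
Answer: WP = (3*cnt > acc - 5 or 3*q <= -10) and (4/3)*t < -13/3


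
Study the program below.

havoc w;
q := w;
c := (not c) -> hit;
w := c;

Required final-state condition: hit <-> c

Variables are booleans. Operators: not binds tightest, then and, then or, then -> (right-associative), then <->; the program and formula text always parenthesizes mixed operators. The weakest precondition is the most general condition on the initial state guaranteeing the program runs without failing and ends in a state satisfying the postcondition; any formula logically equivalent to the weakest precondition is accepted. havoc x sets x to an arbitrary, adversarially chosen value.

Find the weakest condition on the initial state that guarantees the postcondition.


Working backward. After the program, hit <-> c must hold.
Before w := c: hit <-> c
Before c := (not c) -> hit: hit <-> ((not c) -> hit)
Before q := w: hit <-> ((not c) -> hit)
Before havoc w: hit <-> ((not c) -> hit)
Answer: WP = hit <-> ((not c) -> hit)


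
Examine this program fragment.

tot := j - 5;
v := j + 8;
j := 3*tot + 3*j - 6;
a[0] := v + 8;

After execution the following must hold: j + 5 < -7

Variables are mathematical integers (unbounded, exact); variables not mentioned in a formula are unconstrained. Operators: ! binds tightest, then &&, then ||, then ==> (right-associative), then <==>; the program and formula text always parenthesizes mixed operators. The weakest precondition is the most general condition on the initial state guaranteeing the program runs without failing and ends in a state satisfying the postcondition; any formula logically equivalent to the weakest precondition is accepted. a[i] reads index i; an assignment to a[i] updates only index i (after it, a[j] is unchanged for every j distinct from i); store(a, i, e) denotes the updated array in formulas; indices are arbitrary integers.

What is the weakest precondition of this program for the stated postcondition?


Working backward. After the program, the postcondition j + 5 < -7 must hold; in canonical form it is j < -12.
Before a[0] := v + 8: j < -12
Before j := 3*tot + 3*j - 6: 3*j + 3*tot < -6
Before v := j + 8: 3*j + 3*tot < -6
Before tot := j - 5: 6*j < 9
Answer: WP = 6*j < 9


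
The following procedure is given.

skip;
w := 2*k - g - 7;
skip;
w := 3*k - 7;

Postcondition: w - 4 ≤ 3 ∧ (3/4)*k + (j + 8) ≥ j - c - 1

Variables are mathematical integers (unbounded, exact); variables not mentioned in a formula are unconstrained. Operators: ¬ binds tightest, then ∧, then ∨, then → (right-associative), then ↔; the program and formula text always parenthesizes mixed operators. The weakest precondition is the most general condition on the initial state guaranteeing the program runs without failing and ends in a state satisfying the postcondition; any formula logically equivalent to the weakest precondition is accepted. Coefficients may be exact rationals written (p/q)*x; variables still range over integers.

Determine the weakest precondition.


Working backward. After the program, the postcondition w - 4 ≤ 3 ∧ (3/4)*k + (j + 8) ≥ j - c - 1 must hold; in canonical form it is w ≤ 7 ∧ c + (3/4)*k ≥ -9.
Before w := 3*k - 7: 3*k ≤ 14 ∧ c + (3/4)*k ≥ -9
Before skip: 3*k ≤ 14 ∧ c + (3/4)*k ≥ -9
Before w := 2*k - g - 7: 3*k ≤ 14 ∧ c + (3/4)*k ≥ -9
Before skip: 3*k ≤ 14 ∧ c + (3/4)*k ≥ -9
Answer: WP = 3*k ≤ 14 ∧ c + (3/4)*k ≥ -9


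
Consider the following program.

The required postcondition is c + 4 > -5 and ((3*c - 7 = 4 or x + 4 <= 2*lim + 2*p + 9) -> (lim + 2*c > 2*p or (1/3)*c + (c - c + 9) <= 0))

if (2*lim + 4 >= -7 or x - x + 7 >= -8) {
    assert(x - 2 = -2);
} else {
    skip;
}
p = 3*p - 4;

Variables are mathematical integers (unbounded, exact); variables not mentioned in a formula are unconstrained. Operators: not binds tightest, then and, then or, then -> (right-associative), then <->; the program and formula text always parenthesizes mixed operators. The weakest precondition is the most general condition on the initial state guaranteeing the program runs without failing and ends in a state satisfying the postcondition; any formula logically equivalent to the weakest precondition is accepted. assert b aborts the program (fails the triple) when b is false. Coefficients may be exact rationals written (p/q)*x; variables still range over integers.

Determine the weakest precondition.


Working backward. After the program, the postcondition c + 4 > -5 and ((3*c - 7 = 4 or x + 4 <= 2*lim + 2*p + 9) -> (lim + 2*c > 2*p or (1/3)*c + (c - c + 9) <= 0)) must hold; in canonical form it is c > -9 and ((3*c = 11 or x <= 2*lim + 2*p + 5) -> (2*c + lim > 2*p or (1/3)*c <= -9)).
Before p := 3*p - 4: c > -9 and ((3*c = 11 or x <= 2*lim + 6*p - 3) -> (2*c + lim > 6*p - 8 or (1/3)*c <= -9))
Then branch requires x = 0 and c > -9 and ((3*c = 11 or x <= 2*lim + 6*p - 3) -> (2*c + lim > 6*p - 8 or (1/3)*c <= -9)); else branch requires c > -9 and ((3*c = 11 or x <= 2*lim + 6*p - 3) -> (2*c + lim > 6*p - 8 or (1/3)*c <= -9)).
Before the if: x = 0 and c > -9 and ((3*c = 11 or x <= 2*lim + 6*p - 3) -> (2*c + lim > 6*p - 8 or (1/3)*c <= -9))
Answer: WP = x = 0 and c > -9 and ((3*c = 11 or x <= 2*lim + 6*p - 3) -> (2*c + lim > 6*p - 8 or (1/3)*c <= -9))


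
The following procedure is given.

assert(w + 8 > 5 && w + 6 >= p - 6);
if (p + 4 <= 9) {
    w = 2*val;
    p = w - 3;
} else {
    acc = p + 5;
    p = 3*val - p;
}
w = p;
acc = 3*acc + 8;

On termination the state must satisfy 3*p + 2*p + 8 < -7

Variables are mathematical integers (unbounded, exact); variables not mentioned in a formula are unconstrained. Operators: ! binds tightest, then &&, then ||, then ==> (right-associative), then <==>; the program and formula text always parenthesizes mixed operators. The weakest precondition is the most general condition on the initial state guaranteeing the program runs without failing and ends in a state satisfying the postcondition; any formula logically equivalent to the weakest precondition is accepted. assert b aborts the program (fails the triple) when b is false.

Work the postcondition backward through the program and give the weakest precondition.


Working backward. After the program, the postcondition 3*p + 2*p + 8 < -7 must hold; in canonical form it is 5*p < -15.
Before acc := 3*acc + 8: 5*p < -15
Before w := p: 5*p < -15
Then branch requires 10*val < 0; else branch requires 15*val < 5*p - 15.
Before the if: (p <= 5 ==> 10*val < 0) && ((!(p <= 5)) ==> 15*val < 5*p - 15)
Before assert w + 8 > 5 && w + 6 >= p - 6: w > -3 && w >= p - 12 && (p <= 5 ==> 10*val < 0) && ((!(p <= 5)) ==> 15*val < 5*p - 15)
Answer: WP = w > -3 && w >= p - 12 && (p <= 5 ==> 10*val < 0) && ((!(p <= 5)) ==> 15*val < 5*p - 15)


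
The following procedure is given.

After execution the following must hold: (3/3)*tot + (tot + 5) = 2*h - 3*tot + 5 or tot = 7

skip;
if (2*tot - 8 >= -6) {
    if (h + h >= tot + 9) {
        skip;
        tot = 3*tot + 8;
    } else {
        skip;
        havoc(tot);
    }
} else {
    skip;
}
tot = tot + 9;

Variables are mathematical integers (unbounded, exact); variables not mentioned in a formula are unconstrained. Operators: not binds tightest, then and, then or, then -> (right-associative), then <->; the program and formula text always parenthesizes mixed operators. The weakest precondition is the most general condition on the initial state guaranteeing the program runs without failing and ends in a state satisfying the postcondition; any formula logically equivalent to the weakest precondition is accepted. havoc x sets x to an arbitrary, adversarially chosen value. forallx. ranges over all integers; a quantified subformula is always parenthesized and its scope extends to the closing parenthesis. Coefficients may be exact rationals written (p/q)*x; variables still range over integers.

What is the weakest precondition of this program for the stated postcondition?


Working backward. After the program, the postcondition (3/3)*tot + (tot + 5) = 2*h - 3*tot + 5 or tot = 7 must hold; in canonical form it is 5*tot = 2*h or tot = 7.
Before tot := tot + 9: 5*tot = 2*h - 45 or tot = -2
Then branch requires (2*h >= tot + 9 -> (15*tot = 2*h - 85 or 3*tot = -10)) and ((not (2*h >= tot + 9)) -> (forall tot_1. (5*tot_1 = 2*h - 45 or tot_1 = -2))); else branch requires 5*tot = 2*h - 45 or tot = -2.
Before the if: (2*tot >= 2 -> ((2*h >= tot + 9 -> (15*tot = 2*h - 85 or 3*tot = -10)) and ((not (2*h >= tot + 9)) -> (forall tot_1. (5*tot_1 = 2*h - 45 or tot_1 = -2))))) and ((not (2*tot >= 2)) -> (5*tot = 2*h - 45 or tot = -2))
Before skip: (2*tot >= 2 -> ((2*h >= tot + 9 -> (15*tot = 2*h - 85 or 3*tot = -10)) and ((not (2*h >= tot + 9)) -> (forall tot_1. (5*tot_1 = 2*h - 45 or tot_1 = -2))))) and ((not (2*tot >= 2)) -> (5*tot = 2*h - 45 or tot = -2))
Answer: WP = (2*tot >= 2 -> ((2*h >= tot + 9 -> (15*tot = 2*h - 85 or 3*tot = -10)) and ((not (2*h >= tot + 9)) -> (forall tot_1. (5*tot_1 = 2*h - 45 or tot_1 = -2))))) and ((not (2*tot >= 2)) -> (5*tot = 2*h - 45 or tot = -2))
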